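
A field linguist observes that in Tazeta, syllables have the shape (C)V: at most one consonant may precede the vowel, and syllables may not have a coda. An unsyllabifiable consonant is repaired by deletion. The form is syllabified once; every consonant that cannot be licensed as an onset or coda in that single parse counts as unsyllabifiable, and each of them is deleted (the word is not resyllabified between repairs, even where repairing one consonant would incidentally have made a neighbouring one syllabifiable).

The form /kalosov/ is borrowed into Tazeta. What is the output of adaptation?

kaloso

Under (C)V, the unsyllabifiable consonants are /v/ (no codas are permitted; onsets are limited to one consonant).
Each unlicensed consonant is deleted: /v/.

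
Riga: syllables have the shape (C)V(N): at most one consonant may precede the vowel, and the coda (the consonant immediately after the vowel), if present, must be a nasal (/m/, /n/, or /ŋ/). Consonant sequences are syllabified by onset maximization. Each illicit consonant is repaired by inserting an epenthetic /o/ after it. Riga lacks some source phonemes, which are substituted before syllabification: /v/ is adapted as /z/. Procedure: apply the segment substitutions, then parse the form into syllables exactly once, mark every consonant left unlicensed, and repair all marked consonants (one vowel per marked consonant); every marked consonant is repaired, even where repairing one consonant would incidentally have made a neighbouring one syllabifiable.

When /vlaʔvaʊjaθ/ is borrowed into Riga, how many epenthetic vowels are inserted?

3

After substitution the input is /zlaʔzaʊjaθ/.
The unsyllabifiable consonants are /z/, /ʔ/, /θ/; each receives one epenthetic vowel.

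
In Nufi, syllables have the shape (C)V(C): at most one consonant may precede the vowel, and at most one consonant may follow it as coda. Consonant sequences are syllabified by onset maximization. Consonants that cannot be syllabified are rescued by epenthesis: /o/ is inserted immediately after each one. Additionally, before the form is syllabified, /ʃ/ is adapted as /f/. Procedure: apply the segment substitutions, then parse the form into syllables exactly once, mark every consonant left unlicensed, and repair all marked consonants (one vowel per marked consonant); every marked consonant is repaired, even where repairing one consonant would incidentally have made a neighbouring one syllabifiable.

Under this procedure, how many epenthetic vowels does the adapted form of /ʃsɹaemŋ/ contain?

After substitution the input is /fsɹaemŋ/.
The unsyllabifiable consonants are /f/, /s/, /ŋ/; each receives one epenthetic vowel.

3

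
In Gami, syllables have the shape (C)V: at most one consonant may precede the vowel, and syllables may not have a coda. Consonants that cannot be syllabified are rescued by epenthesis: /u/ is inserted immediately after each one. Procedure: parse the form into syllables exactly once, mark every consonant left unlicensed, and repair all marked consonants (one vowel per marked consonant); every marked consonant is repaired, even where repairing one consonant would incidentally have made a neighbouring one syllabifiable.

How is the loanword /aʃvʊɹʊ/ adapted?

The consonants /ʃ/ cannot be parsed into a legal (C)V syllable (no codas are permitted; onsets are limited to one consonant).
Inserting the epenthetic vowel yields /ʃ/ → /ʃu/.

aʃuvʊɹʊ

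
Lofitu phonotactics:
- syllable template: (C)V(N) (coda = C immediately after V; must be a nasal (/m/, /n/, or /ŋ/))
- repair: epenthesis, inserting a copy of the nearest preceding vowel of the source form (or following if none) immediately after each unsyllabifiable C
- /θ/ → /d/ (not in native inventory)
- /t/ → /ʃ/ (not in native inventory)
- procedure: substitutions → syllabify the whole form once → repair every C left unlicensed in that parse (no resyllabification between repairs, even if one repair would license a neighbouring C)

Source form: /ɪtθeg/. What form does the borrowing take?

ɪʃɪdege

Substitution: /t/ → /ʃ/, /θ/ → /d/, giving /ɪʃdeg/.
The consonants /ʃ/, /g/ cannot be parsed into a legal (C)V(N) syllable (only a nasal (/m/, /n/, or /ŋ/) is licensed in coda position; onsets are limited to one consonant).
Epenthesis after each stranded consonant: /ʃ/ → /ʃɪ/, /g/ → /ge/.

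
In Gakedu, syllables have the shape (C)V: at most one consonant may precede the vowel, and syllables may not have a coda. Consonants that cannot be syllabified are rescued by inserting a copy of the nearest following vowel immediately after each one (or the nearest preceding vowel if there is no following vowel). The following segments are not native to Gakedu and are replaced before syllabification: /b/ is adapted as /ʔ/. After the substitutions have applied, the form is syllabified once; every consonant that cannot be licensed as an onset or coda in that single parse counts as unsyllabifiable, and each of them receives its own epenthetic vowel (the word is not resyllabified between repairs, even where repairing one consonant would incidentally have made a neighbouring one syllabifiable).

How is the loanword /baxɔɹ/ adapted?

Substitution: /b/ → /ʔ/, giving /ʔaxɔɹ/.
Syllabifying with onset maximization leaves /ɹ/ stranded (no codas are permitted; onsets are limited to one consonant).
Each unlicensed consonant becomes the onset of a new syllable: /ɹ/ → /ɹɔ/.

ʔaxɔɹɔ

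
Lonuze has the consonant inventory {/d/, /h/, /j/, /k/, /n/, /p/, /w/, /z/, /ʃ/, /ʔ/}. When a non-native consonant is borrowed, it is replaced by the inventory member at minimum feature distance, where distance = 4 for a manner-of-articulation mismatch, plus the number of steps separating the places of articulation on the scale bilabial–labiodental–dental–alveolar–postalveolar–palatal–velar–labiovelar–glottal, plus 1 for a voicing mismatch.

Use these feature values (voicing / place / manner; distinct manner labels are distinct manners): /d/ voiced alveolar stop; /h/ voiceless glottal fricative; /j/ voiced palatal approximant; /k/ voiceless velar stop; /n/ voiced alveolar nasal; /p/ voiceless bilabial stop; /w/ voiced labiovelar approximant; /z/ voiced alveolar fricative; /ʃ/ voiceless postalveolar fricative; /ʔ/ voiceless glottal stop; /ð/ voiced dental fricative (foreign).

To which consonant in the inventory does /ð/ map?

z

/z/ is closest: same manner (fricative), place distance 1 (dental→alveolar), same voicing; total 1. Next closest is /ʃ/ at distance 3.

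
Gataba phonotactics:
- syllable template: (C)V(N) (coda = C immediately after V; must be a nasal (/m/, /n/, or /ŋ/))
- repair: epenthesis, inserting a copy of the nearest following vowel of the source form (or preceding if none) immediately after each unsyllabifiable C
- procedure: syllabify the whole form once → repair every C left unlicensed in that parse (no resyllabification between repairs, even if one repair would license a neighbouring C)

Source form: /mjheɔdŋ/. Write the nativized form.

Syllabifying with onset maximization leaves /m/, /j/, /d/, /ŋ/ stranded (only a nasal (/m/, /n/, or /ŋ/) is licensed in coda position; onsets are limited to one consonant).
Inserting the epenthetic vowel yields /m/ → /me/, /j/ → /je/, /d/ → /dɔ/, /ŋ/ → /ŋɔ/.

mejeheɔdɔŋɔ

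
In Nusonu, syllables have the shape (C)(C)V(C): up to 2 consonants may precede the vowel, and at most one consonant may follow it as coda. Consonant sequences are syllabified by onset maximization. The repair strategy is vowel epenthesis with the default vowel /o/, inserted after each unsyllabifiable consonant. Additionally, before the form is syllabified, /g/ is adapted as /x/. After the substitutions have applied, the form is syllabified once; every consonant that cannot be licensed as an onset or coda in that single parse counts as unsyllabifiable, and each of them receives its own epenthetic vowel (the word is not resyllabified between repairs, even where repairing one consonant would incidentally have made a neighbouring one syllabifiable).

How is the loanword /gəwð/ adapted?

Substitution: /g/ → /x/, giving /xəwð/.
The consonants /ð/ cannot be parsed into a legal (C)(C)V(C) syllable (at most one coda consonant is licensed; onsets may contain at most 2 consonants).
Epenthesis after each stranded consonant: /ð/ → /ðo/.

xəwðo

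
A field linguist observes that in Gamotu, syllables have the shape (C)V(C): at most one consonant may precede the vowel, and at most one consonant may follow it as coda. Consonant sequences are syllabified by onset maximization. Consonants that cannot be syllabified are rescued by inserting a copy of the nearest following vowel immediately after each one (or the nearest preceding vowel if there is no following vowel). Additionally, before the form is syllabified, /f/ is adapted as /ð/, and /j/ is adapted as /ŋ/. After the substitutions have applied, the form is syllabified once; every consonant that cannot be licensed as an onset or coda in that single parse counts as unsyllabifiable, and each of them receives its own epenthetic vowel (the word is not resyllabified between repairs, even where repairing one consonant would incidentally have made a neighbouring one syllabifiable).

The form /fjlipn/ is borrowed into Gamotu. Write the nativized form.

Substitution: /f/ → /ð/, /j/ → /ŋ/, giving /ðŋlipn/.
Under (C)V(C), the unsyllabifiable consonants are /ð/, /ŋ/, /n/ (at most one coda consonant is licensed; onsets are limited to one consonant).
Inserting the epenthetic vowel yields /ð/ → /ði/, /ŋ/ → /ŋi/, /n/ → /ni/.

ðiŋilipni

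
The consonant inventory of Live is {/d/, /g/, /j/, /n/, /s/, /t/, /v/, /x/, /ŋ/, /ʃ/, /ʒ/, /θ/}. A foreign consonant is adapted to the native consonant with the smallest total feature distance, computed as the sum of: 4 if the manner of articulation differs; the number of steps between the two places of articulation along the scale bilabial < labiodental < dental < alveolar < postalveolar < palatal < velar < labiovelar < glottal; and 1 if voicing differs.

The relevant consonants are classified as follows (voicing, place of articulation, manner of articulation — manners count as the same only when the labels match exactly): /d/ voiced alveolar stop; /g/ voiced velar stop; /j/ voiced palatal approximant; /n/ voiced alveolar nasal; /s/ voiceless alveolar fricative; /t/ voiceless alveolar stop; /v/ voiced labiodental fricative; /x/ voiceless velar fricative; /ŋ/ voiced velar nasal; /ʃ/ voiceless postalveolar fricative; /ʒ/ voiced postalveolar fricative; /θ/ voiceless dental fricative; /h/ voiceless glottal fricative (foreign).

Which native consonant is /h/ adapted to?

x

/x/ is closest: same manner (fricative), place distance 2 (glottal→velar), same voicing; total 2. Next closest is /ʃ/ at distance 4.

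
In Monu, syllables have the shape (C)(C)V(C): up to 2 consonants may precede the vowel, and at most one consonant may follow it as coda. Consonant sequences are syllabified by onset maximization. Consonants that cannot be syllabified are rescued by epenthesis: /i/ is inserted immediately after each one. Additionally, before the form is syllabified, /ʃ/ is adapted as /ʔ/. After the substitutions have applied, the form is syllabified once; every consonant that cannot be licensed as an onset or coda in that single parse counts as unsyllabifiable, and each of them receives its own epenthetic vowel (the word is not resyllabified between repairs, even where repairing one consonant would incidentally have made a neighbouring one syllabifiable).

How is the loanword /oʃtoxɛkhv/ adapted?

oʔtoxɛkhivi

Substitution: /ʃ/ → /ʔ/, giving /oʔtoxɛkhv/.
Syllabifying with onset maximization leaves /h/, /v/ stranded (at most one coda consonant is licensed; onsets may contain at most 2 consonants).
Inserting the epenthetic vowel yields /h/ → /hi/, /v/ → /vi/.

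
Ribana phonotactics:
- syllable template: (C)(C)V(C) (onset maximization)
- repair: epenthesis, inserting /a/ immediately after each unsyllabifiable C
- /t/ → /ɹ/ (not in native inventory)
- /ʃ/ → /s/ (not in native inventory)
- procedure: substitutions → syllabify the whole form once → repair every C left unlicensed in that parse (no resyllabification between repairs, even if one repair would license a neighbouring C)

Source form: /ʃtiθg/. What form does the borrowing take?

Substitution: /ʃ/ → /s/, /t/ → /ɹ/, giving /sɹiθg/.
Under (C)(C)V(C), the unsyllabifiable consonants are /g/ (at most one coda consonant is licensed; onsets may contain at most 2 consonants).
Each unlicensed consonant becomes the onset of a new syllable: /g/ → /ga/.

sɹiθga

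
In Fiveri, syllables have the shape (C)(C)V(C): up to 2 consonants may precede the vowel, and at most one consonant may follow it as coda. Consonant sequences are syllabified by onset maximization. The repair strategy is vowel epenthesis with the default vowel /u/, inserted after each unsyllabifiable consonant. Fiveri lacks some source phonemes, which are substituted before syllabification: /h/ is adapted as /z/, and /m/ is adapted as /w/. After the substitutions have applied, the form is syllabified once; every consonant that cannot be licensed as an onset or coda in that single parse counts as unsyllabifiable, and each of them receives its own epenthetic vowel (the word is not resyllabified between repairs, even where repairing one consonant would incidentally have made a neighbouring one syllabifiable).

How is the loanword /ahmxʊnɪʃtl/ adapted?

azwxʊnɪʃtulu

Substitution: /h/ → /z/, /m/ → /w/, giving /azwxʊnɪʃtl/.
The consonants /t/, /l/ cannot be parsed into a legal (C)(C)V(C) syllable (at most one coda consonant is licensed; onsets may contain at most 2 consonants).
Epenthesis after each stranded consonant: /t/ → /tu/, /l/ → /lu/.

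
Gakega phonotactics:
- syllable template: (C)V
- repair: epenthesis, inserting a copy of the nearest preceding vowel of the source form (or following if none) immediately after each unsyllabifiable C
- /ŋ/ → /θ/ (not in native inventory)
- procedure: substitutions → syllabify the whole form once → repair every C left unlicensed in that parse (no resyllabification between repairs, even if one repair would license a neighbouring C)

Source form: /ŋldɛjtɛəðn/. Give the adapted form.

Substitution: /ŋ/ → /θ/, giving /θldɛjtɛəðn/.
Under (C)V, the unsyllabifiable consonants are /θ/, /l/, /j/, /ð/, /n/ (no codas are permitted; onsets are limited to one consonant).
Each unlicensed consonant becomes the onset of a new syllable: /θ/ → /θɛ/, /l/ → /lɛ/, /j/ → /jɛ/, /ð/ → /ðə/, /n/ → /nə/.

θɛlɛdɛjɛtɛəðənə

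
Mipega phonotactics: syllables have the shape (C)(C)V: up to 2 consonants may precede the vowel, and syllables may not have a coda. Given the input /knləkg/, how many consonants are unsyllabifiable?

Under (C)(C)V, the unsyllabifiable consonants are /k/, /k/, /g/ (no codas are permitted; onsets may contain at most 2 consonants).

3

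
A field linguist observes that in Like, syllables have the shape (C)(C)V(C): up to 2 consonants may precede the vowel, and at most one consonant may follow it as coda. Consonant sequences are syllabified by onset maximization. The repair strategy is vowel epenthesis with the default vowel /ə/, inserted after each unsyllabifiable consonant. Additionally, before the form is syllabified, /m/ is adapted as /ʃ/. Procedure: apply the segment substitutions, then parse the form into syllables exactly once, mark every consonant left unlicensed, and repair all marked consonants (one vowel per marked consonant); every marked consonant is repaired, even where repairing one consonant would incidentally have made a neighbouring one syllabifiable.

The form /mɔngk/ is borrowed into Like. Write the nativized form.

ʃɔngəkə

Substitution: /m/ → /ʃ/, giving /ʃɔngk/.
Under (C)(C)V(C), the unsyllabifiable consonants are /g/, /k/ (at most one coda consonant is licensed; onsets may contain at most 2 consonants).
Each unlicensed consonant becomes the onset of a new syllable: /g/ → /gə/, /k/ → /kə/.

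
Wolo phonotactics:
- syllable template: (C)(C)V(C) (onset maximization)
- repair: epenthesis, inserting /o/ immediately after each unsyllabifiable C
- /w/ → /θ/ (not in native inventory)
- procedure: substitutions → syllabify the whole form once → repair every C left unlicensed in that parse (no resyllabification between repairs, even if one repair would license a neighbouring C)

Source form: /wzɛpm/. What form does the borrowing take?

Substitution: /w/ → /θ/, giving /θzɛpm/.
Syllabifying with onset maximization leaves /m/ stranded (at most one coda consonant is licensed; onsets may contain at most 2 consonants).
Epenthesis after each stranded consonant: /m/ → /mo/.

θzɛpmo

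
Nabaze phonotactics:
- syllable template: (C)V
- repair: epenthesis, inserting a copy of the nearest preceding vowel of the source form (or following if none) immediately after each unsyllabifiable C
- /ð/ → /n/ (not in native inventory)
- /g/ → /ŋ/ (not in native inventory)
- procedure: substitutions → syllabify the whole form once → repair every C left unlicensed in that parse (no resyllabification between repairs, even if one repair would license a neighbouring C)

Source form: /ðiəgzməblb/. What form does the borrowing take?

niəŋəzəməbələbə

Substitution: /ð/ → /n/, /g/ → /ŋ/, giving /niəŋzməblb/.
Syllabifying with onset maximization leaves /ŋ/, /z/, /b/, /l/, /b/ stranded (no codas are permitted; onsets are limited to one consonant).
Inserting the epenthetic vowel yields /ŋ/ → /ŋə/, /z/ → /zə/, /b/ → /bə/, /l/ → /lə/, /b/ → /bə/.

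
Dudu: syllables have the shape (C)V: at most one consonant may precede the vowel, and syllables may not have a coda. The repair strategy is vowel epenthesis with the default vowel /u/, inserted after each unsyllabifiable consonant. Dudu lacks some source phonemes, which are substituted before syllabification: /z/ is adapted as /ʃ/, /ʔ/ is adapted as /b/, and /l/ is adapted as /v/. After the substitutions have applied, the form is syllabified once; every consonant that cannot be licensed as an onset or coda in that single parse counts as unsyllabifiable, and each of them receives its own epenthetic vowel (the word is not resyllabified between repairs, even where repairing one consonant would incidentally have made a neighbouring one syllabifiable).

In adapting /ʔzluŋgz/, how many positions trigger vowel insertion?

After substitution the input is /bʃvuŋgʃ/.
The unsyllabifiable consonants are /b/, /ʃ/, /ŋ/, /g/, /ʃ/; each receives one epenthetic vowel.

5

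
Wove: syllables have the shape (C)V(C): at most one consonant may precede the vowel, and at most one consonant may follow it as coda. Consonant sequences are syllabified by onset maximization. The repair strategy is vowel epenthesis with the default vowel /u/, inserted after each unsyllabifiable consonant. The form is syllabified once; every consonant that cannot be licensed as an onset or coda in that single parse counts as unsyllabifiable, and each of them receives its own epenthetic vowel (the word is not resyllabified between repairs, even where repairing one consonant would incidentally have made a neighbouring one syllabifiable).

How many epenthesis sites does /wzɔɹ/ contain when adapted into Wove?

1

The unsyllabifiable consonants are /w/; each receives one epenthetic vowel.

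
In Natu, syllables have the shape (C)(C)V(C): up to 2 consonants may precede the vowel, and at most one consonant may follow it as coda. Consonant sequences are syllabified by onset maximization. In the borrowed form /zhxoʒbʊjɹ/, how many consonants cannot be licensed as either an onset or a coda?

2

Syllabifying with onset maximization leaves /z/, /ɹ/ stranded (at most one coda consonant is licensed; onsets may contain at most 2 consonants).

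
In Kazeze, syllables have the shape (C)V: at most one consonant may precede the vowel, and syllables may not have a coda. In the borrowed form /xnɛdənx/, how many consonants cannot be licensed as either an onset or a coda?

The consonants /x/, /n/, /x/ cannot be parsed into a legal (C)V syllable (no codas are permitted; onsets are limited to one consonant).

3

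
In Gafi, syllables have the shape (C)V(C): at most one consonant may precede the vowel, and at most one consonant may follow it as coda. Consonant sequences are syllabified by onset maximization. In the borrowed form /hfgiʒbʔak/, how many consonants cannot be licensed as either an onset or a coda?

Under (C)V(C), the unsyllabifiable consonants are /h/, /f/, /b/ (at most one coda consonant is licensed; onsets are limited to one consonant).

3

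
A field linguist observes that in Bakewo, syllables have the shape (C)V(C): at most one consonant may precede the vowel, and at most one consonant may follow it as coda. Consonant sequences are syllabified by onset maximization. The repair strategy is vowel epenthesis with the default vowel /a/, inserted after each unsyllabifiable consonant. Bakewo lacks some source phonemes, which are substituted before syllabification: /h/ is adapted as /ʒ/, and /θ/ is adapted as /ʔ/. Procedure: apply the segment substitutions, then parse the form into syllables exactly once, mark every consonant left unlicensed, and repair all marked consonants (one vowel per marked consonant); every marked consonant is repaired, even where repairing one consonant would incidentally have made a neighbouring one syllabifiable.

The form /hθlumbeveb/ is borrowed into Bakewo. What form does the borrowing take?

Substitution: /h/ → /ʒ/, /θ/ → /ʔ/, giving /ʒʔlumbeveb/.
Syllabifying with onset maximization leaves /ʒ/, /ʔ/ stranded (at most one coda consonant is licensed; onsets are limited to one consonant).
Each unlicensed consonant becomes the onset of a new syllable: /ʒ/ → /ʒa/, /ʔ/ → /ʔa/.

ʒaʔalumbeveb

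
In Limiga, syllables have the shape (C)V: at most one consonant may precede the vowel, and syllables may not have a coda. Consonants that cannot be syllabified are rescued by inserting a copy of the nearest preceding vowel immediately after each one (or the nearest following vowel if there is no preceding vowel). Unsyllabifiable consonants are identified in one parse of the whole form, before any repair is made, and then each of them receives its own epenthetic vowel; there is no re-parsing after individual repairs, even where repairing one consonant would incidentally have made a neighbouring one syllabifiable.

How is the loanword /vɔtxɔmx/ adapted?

vɔtɔxɔmɔxɔ

Syllabifying with onset maximization leaves /t/, /m/, /x/ stranded (no codas are permitted; onsets are limited to one consonant).
Inserting the epenthetic vowel yields /t/ → /tɔ/, /m/ → /mɔ/, /x/ → /xɔ/.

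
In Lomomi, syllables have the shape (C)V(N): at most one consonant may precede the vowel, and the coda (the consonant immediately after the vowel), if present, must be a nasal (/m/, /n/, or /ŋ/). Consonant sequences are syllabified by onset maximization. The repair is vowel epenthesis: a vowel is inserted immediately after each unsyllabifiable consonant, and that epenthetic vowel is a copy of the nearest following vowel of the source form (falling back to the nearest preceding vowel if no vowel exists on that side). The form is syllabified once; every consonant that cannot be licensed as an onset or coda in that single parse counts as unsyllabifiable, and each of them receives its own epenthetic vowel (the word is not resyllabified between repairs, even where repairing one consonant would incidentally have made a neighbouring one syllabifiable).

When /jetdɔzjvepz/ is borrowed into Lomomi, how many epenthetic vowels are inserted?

5

The unsyllabifiable consonants are /t/, /z/, /j/, /p/, /z/; each receives one epenthetic vowel.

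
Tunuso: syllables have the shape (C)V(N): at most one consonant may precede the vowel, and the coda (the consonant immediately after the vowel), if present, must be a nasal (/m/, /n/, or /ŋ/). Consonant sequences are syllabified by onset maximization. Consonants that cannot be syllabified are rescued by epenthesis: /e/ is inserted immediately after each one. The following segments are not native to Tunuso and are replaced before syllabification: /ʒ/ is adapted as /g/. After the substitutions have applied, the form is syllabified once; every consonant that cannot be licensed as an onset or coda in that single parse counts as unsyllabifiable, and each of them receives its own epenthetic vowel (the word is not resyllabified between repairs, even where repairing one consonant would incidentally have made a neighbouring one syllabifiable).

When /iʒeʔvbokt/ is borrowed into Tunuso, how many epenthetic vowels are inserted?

4

After substitution the input is /igeʔvbokt/.
The unsyllabifiable consonants are /ʔ/, /v/, /k/, /t/; each receives one epenthetic vowel.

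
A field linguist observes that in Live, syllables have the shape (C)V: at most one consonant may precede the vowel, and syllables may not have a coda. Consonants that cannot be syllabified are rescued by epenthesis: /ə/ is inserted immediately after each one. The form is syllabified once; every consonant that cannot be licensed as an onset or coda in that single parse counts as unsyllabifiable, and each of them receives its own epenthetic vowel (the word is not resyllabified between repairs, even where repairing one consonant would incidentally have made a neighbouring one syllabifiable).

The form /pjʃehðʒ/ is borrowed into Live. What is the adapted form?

Under (C)V, the unsyllabifiable consonants are /p/, /j/, /h/, /ð/, /ʒ/ (no codas are permitted; onsets are limited to one consonant).
Epenthesis after each stranded consonant: /p/ → /pə/, /j/ → /jə/, /h/ → /hə/, /ð/ → /ðə/, /ʒ/ → /ʒə/.

pəjəʃehəðəʒə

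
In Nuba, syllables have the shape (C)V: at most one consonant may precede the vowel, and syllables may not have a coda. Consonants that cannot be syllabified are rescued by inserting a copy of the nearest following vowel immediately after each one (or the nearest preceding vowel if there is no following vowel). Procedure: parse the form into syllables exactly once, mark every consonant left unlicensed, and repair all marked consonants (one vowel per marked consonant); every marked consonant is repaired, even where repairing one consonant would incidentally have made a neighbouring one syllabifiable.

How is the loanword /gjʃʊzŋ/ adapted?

Syllabifying with onset maximization leaves /g/, /j/, /z/, /ŋ/ stranded (no codas are permitted; onsets are limited to one consonant).
Inserting the epenthetic vowel yields /g/ → /gʊ/, /j/ → /jʊ/, /z/ → /zʊ/, /ŋ/ → /ŋʊ/.

gʊjʊʃʊzʊŋʊ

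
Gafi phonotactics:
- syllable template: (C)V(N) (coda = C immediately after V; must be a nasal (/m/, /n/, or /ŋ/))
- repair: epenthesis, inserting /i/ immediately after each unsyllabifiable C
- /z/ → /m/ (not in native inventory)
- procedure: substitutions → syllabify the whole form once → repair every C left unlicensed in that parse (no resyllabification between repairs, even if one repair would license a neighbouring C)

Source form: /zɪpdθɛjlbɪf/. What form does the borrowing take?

mɪpidiθɛjilibɪfi

Substitution: /z/ → /m/, giving /mɪpdθɛjlbɪf/.
The consonants /p/, /d/, /j/, /l/, /f/ cannot be parsed into a legal (C)V(N) syllable (only a nasal (/m/, /n/, or /ŋ/) is licensed in coda position; onsets are limited to one consonant).
Inserting the epenthetic vowel yields /p/ → /pi/, /d/ → /di/, /j/ → /ji/, /l/ → /li/, /f/ → /fi/.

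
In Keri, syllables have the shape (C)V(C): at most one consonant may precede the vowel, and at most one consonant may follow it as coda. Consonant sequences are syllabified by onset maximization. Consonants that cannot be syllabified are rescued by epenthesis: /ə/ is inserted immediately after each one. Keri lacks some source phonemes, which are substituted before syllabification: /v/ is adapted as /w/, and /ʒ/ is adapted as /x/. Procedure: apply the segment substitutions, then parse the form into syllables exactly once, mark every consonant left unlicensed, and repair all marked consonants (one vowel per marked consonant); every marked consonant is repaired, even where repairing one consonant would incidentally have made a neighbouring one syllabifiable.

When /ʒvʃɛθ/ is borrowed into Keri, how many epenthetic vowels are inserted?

2

After substitution the input is /xwʃɛθ/.
The unsyllabifiable consonants are /x/, /w/; each receives one epenthetic vowel.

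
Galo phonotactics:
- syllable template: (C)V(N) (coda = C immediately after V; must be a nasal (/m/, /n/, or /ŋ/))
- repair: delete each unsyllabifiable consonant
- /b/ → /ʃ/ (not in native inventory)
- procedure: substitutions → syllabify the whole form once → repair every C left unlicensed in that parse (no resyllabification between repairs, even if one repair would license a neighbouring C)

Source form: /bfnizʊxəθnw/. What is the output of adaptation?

nizʊxə

Substitution: /b/ → /ʃ/, giving /ʃfnizʊxəθnw/.
Under (C)V(N), the unsyllabifiable consonants are /ʃ/, /f/, /θ/, /n/, /w/ (only a nasal (/m/, /n/, or /ŋ/) is licensed in coda position; onsets are limited to one consonant).
Deletion applies to /ʃ/, /f/, /θ/, /n/, /w/.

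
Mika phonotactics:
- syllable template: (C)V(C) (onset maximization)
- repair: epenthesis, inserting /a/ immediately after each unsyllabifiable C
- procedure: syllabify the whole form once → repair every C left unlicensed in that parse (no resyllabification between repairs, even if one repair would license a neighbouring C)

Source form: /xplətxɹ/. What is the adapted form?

xapalətxaɹa

Syllabifying with onset maximization leaves /x/, /p/, /x/, /ɹ/ stranded (at most one coda consonant is licensed; onsets are limited to one consonant).
Each unlicensed consonant becomes the onset of a new syllable: /x/ → /xa/, /p/ → /pa/, /x/ → /xa/, /ɹ/ → /ɹa/.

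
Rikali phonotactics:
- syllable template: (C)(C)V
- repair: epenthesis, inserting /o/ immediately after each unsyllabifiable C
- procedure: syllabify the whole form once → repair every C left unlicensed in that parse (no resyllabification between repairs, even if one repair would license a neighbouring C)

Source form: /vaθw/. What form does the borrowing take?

vaθowo

Syllabifying with onset maximization leaves /θ/, /w/ stranded (no codas are permitted; onsets may contain at most 2 consonants).
Each unlicensed consonant becomes the onset of a new syllable: /θ/ → /θo/, /w/ → /wo/.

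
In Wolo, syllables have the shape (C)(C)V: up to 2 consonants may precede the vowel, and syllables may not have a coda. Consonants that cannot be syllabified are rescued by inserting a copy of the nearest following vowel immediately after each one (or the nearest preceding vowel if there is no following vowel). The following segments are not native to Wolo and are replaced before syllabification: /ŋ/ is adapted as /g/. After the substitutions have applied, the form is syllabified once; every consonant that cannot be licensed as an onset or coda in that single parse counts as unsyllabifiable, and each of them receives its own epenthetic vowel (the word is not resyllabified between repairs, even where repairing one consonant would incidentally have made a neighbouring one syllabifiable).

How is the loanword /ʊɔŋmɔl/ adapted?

Substitution: /ŋ/ → /g/, giving /ʊɔgmɔl/.
Syllabifying with onset maximization leaves /l/ stranded (no codas are permitted; onsets may contain at most 2 consonants).
Inserting the epenthetic vowel yields /l/ → /lɔ/.

ʊɔgmɔlɔ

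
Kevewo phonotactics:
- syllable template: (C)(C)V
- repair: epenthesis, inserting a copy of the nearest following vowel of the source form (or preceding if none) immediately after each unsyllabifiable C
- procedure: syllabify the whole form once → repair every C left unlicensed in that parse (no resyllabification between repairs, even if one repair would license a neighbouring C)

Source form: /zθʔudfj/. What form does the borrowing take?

zuθʔudufuju

Syllabifying with onset maximization leaves /z/, /d/, /f/, /j/ stranded (no codas are permitted; onsets may contain at most 2 consonants).
Inserting the epenthetic vowel yields /z/ → /zu/, /d/ → /du/, /f/ → /fu/, /j/ → /ju/.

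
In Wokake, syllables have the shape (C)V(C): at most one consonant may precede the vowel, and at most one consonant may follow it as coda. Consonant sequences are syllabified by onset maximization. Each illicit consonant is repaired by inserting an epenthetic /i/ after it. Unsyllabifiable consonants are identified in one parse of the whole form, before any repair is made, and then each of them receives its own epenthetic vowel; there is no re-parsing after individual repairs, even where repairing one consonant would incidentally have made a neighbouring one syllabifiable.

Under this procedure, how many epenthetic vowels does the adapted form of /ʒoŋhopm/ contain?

The unsyllabifiable consonants are /m/; each receives one epenthetic vowel.

1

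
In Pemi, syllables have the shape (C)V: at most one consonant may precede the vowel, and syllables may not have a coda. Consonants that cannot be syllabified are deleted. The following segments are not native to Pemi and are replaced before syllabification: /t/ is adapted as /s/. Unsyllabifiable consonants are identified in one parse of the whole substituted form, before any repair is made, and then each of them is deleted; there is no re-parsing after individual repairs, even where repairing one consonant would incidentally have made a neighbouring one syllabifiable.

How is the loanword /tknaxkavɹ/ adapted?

Substitution: /t/ → /s/, giving /sknaxkavɹ/.
Under (C)V, the unsyllabifiable consonants are /s/, /k/, /x/, /v/, /ɹ/ (no codas are permitted; onsets are limited to one consonant).
Deletion applies to /s/, /k/, /x/, /v/, /ɹ/.

naka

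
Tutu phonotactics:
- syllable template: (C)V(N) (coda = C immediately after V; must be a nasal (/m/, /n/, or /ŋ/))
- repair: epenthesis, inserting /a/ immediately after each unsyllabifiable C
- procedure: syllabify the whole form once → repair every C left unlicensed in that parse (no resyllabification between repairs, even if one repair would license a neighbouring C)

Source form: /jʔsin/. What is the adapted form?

Syllabifying with onset maximization leaves /j/, /ʔ/ stranded (only a nasal (/m/, /n/, or /ŋ/) is licensed in coda position; onsets are limited to one consonant).
Inserting the epenthetic vowel yields /j/ → /ja/, /ʔ/ → /ʔa/.

jaʔasin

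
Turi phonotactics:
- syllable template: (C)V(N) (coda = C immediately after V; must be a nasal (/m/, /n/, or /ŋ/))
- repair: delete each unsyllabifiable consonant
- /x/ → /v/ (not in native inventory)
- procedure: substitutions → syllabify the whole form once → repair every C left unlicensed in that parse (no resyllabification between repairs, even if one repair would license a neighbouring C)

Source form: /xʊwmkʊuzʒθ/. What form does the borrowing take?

Substitution: /x/ → /v/, giving /vʊwmkʊuzʒθ/.
Under (C)V(N), the unsyllabifiable consonants are /w/, /m/, /z/, /ʒ/, /θ/ (only a nasal (/m/, /n/, or /ŋ/) is licensed in coda position; onsets are limited to one consonant).
Deleting the stranded consonants removes /w/, /m/, /z/, /ʒ/, /θ/.

vʊkʊu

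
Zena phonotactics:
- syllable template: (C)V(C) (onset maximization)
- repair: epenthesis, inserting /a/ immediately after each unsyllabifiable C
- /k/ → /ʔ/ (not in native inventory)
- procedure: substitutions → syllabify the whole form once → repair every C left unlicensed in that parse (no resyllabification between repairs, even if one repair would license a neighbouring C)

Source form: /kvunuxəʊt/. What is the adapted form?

ʔavunuxəʊt

Substitution: /k/ → /ʔ/, giving /ʔvunuxəʊt/.
The consonants /ʔ/ cannot be parsed into a legal (C)V(C) syllable (at most one coda consonant is licensed; onsets are limited to one consonant).
Epenthesis after each stranded consonant: /ʔ/ → /ʔa/.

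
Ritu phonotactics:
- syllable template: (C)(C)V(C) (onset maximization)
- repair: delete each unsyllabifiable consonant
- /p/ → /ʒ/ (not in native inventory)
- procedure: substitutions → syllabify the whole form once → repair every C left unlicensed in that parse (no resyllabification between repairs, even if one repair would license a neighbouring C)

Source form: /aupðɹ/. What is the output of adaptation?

auʒ

Substitution: /p/ → /ʒ/, giving /auʒðɹ/.
Syllabifying with onset maximization leaves /ð/, /ɹ/ stranded (at most one coda consonant is licensed; onsets may contain at most 2 consonants).
Each unlicensed consonant is deleted: /ð/, /ɹ/.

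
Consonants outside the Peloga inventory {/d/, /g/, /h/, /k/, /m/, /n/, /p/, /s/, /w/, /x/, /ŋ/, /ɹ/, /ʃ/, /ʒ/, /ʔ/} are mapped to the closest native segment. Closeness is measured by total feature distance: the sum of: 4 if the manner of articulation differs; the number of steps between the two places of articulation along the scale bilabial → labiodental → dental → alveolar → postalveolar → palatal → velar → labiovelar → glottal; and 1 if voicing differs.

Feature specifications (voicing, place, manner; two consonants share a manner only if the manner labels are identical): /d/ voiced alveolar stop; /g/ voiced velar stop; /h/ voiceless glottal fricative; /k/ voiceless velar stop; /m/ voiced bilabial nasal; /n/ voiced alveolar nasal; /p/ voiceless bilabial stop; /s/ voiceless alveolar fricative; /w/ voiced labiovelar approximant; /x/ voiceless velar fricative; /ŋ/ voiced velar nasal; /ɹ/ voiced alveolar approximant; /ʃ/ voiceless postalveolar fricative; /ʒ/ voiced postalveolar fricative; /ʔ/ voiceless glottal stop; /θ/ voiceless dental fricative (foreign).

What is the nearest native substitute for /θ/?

/s/ is closest: same manner (fricative), place distance 1 (dental→alveolar), same voicing; total 1. Next closest is /ʃ/ at distance 2.

s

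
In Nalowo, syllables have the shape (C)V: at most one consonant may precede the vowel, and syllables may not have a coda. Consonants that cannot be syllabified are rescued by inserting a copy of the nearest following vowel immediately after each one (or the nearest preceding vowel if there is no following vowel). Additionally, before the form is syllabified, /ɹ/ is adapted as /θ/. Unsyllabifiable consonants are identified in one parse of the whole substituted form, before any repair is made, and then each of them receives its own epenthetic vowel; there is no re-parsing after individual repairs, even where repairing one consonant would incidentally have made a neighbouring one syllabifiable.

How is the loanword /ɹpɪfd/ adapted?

Substitution: /ɹ/ → /θ/, giving /θpɪfd/.
Syllabifying with onset maximization leaves /θ/, /f/, /d/ stranded (no codas are permitted; onsets are limited to one consonant).
Each unlicensed consonant becomes the onset of a new syllable: /θ/ → /θɪ/, /f/ → /fɪ/, /d/ → /dɪ/.

θɪpɪfɪdɪ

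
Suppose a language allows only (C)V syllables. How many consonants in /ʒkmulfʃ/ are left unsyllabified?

5

Syllabifying with onset maximization leaves /ʒ/, /k/, /l/, /f/, /ʃ/ stranded (no codas are permitted; onsets are limited to one consonant).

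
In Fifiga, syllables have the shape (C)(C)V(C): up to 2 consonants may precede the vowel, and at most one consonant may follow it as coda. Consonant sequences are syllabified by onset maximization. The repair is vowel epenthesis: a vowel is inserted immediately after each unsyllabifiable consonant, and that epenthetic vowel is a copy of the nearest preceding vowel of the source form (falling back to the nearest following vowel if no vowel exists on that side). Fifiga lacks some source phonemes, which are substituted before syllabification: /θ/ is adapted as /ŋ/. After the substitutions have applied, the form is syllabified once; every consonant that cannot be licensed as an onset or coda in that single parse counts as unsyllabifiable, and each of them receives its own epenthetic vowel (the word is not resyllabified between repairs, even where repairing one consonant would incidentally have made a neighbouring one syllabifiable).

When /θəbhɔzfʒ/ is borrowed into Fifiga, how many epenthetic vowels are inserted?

2

After substitution the input is /ŋəbhɔzfʒ/.
The unsyllabifiable consonants are /f/, /ʒ/; each receives one epenthetic vowel.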